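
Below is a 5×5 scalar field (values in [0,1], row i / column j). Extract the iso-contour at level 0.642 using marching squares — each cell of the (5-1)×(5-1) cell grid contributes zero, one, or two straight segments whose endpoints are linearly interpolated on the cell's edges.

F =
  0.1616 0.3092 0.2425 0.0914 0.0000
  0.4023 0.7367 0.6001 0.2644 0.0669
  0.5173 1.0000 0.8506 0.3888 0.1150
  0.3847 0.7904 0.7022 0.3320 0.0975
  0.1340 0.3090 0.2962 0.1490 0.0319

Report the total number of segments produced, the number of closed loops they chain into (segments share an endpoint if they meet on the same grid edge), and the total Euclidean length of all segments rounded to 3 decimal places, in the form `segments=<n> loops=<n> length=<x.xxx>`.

segments=10 loops=1 length=7.305

cell (0,0): code 0100 → (0.778,1.000)–(1.000,0.717)
cell (0,1): code 1000 → (1.000,1.693)–(0.778,1.000)
cell (1,0): code 0110 → (1.000,0.717)–(2.000,0.258)
cell (1,1): code 1101 → (1.167,2.000)–(1.000,1.693)
cell (1,2): code 1000 → (2.000,2.452)–(1.167,2.000)
cell (2,0): code 0110 → (2.000,0.258)–(3.000,0.634)
cell (2,2): code 1001 → (3.000,2.163)–(2.000,2.452)
cell (3,0): code 0010 → (3.000,0.634)–(3.308,1.000)
cell (3,1): code 0011 → (3.308,1.000)–(3.148,2.000)
cell (3,2): code 0001 → (3.148,2.000)–(3.000,2.163)
total: 10 segments, chained into 1 closed loop(s), length Σ = 7.304564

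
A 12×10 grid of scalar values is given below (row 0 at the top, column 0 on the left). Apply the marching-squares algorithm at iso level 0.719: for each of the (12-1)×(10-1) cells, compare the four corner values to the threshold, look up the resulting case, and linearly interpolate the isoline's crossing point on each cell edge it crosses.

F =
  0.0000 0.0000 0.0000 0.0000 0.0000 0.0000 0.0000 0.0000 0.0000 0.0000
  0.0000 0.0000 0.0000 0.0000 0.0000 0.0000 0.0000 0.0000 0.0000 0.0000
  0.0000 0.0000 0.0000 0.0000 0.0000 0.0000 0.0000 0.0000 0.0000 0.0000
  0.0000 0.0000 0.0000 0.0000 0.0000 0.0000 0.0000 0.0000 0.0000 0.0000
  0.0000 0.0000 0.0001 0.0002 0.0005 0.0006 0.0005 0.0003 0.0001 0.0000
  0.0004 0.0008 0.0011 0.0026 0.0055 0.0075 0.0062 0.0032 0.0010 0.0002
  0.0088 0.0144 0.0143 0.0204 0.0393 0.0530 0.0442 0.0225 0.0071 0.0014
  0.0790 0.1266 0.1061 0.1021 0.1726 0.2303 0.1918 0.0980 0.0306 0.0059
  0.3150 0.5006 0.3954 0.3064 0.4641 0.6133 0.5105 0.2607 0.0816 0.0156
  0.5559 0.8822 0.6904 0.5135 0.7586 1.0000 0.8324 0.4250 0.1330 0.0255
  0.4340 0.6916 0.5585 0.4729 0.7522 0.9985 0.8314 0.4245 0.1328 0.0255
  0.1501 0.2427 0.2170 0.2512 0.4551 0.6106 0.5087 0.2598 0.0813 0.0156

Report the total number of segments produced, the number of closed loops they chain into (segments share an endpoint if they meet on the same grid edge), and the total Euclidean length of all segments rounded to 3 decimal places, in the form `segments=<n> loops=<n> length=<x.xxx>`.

cell (8,0): code 0100 → (8.572,1.000)–(9.000,0.500)
cell (8,1): code 1000 → (9.000,1.851)–(8.572,1.000)
cell (8,3): code 0100 → (8.866,4.000)–(9.000,3.838)
cell (8,4): code 1100 → (8.273,5.000)–(8.866,4.000)
cell (8,5): code 1100 → (8.648,6.000)–(8.273,5.000)
cell (8,6): code 1000 → (9.000,6.278)–(8.648,6.000)
cell (9,0): code 0010 → (9.000,0.500)–(9.856,1.000)
cell (9,1): code 0001 → (9.856,1.000)–(9.000,1.851)
cell (9,3): code 0110 → (9.000,3.838)–(10.000,3.881)
cell (9,6): code 1001 → (10.000,6.276)–(9.000,6.278)
cell (10,3): code 0010 → (10.000,3.881)–(10.112,4.000)
cell (10,4): code 0011 → (10.112,4.000)–(10.721,5.000)
cell (10,5): code 0011 → (10.721,5.000)–(10.348,6.000)
cell (10,6): code 0001 → (10.348,6.000)–(10.000,6.276)
total: 14 segments, chained into 2 closed loop(s), length Σ = 11.544683

segments=14 loops=2 length=11.545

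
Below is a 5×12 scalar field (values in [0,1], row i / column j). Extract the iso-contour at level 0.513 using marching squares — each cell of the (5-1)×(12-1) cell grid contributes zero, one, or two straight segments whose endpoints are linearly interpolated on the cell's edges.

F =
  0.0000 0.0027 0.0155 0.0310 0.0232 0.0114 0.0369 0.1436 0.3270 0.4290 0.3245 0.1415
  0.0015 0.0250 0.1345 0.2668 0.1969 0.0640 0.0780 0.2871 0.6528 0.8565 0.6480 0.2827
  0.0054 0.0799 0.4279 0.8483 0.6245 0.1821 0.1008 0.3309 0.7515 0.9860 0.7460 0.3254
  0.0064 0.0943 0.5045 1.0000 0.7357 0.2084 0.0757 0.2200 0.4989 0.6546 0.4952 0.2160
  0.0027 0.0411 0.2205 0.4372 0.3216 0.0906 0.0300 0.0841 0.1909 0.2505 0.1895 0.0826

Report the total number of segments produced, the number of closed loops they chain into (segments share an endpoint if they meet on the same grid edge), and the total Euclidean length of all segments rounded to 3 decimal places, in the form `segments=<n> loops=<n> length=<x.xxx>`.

cell (0,7): code 0100 → (0.571,8.000)–(1.000,7.618)
cell (0,8): code 1100 → (0.196,9.000)–(0.571,8.000)
cell (0,9): code 1100 → (0.583,10.000)–(0.196,9.000)
cell (0,10): code 1000 → (1.000,10.370)–(0.583,10.000)
cell (1,2): code 0100 → (1.423,3.000)–(2.000,2.202)
cell (1,3): code 1100 → (1.739,4.000)–(1.423,3.000)
cell (1,4): code 1000 → (2.000,4.252)–(1.739,4.000)
cell (1,7): code 0110 → (1.000,7.618)–(2.000,7.433)
cell (1,10): code 1001 → (2.000,10.554)–(1.000,10.370)
cell (2,2): code 0110 → (2.000,2.202)–(3.000,2.017)
cell (2,4): code 1001 → (3.000,4.422)–(2.000,4.252)
cell (2,7): code 0010 → (2.000,7.433)–(2.944,8.000)
cell (2,8): code 0111 → (2.944,8.000)–(3.000,8.091)
cell (2,9): code 1011 → (3.000,9.888)–(2.929,10.000)
cell (2,10): code 0001 → (2.929,10.000)–(2.000,10.554)
cell (3,2): code 0010 → (3.000,2.017)–(3.865,3.000)
cell (3,3): code 0011 → (3.865,3.000)–(3.538,4.000)
cell (3,4): code 0001 → (3.538,4.000)–(3.000,4.422)
cell (3,8): code 0010 → (3.000,8.091)–(3.350,9.000)
cell (3,9): code 0001 → (3.350,9.000)–(3.000,9.888)
total: 20 segments, chained into 2 closed loop(s), length Σ = 17.129457

segments=20 loops=2 length=17.129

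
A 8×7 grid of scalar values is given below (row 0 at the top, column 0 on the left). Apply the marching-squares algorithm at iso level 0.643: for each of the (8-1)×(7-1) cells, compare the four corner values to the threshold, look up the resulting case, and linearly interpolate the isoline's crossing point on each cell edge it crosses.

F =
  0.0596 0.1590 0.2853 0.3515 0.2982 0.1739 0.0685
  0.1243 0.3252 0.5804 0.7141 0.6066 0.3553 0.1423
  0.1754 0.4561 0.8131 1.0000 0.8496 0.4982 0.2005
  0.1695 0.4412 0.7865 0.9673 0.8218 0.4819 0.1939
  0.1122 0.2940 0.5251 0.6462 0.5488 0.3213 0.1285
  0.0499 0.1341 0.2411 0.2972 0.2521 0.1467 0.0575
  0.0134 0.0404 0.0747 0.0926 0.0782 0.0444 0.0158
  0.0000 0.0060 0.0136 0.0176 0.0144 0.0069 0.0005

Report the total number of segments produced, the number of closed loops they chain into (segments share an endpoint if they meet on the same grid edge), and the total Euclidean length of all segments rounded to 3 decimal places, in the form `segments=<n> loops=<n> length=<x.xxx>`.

segments=14 loops=1 length=9.767

cell (0,2): code 0100 → (0.804,3.000)–(1.000,2.468)
cell (0,3): code 1000 → (1.000,3.661)–(0.804,3.000)
cell (1,1): code 0100 → (1.269,2.000)–(2.000,1.524)
cell (1,2): code 1110 → (1.000,2.468)–(1.269,2.000)
cell (1,3): code 1101 → (1.150,4.000)–(1.000,3.661)
cell (1,4): code 1000 → (2.000,4.588)–(1.150,4.000)
cell (2,1): code 0110 → (2.000,1.524)–(3.000,1.584)
cell (2,4): code 1001 → (3.000,4.526)–(2.000,4.588)
cell (3,1): code 0010 → (3.000,1.584)–(3.549,2.000)
cell (3,2): code 0111 → (3.549,2.000)–(4.000,2.974)
cell (3,3): code 1011 → (4.000,3.033)–(3.655,4.000)
cell (3,4): code 0001 → (3.655,4.000)–(3.000,4.526)
cell (4,2): code 0010 → (4.000,2.974)–(4.009,3.000)
cell (4,3): code 0001 → (4.009,3.000)–(4.000,3.033)
total: 14 segments, chained into 1 closed loop(s), length Σ = 9.767388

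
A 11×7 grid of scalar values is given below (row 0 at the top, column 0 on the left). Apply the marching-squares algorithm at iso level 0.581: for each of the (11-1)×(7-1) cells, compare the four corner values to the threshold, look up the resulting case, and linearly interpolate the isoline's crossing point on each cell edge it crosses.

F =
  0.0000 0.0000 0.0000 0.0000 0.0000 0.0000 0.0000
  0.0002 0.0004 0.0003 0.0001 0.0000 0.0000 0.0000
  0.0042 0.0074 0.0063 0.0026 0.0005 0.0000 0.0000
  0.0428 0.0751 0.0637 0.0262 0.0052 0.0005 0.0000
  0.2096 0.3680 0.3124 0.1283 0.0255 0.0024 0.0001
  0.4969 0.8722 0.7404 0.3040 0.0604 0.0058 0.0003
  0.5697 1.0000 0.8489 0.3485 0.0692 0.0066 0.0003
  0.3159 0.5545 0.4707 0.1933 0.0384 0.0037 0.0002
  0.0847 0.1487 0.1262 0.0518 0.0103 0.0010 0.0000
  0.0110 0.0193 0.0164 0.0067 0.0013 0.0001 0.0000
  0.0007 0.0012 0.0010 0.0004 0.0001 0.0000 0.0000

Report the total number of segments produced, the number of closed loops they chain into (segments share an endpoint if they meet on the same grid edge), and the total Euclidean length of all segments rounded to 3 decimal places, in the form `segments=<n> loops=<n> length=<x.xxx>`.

cell (4,0): code 0100 → (4.422,1.000)–(5.000,0.224)
cell (4,1): code 1100 → (4.628,2.000)–(4.422,1.000)
cell (4,2): code 1000 → (5.000,2.365)–(4.628,2.000)
cell (5,0): code 0110 → (5.000,0.224)–(6.000,0.026)
cell (5,2): code 1001 → (6.000,2.535)–(5.000,2.365)
cell (6,0): code 0010 → (6.000,0.026)–(6.941,1.000)
cell (6,1): code 0011 → (6.941,1.000)–(6.708,2.000)
cell (6,2): code 0001 → (6.708,2.000)–(6.000,2.535)
total: 8 segments, chained into 1 closed loop(s), length Σ = 7.811778

segments=8 loops=1 length=7.812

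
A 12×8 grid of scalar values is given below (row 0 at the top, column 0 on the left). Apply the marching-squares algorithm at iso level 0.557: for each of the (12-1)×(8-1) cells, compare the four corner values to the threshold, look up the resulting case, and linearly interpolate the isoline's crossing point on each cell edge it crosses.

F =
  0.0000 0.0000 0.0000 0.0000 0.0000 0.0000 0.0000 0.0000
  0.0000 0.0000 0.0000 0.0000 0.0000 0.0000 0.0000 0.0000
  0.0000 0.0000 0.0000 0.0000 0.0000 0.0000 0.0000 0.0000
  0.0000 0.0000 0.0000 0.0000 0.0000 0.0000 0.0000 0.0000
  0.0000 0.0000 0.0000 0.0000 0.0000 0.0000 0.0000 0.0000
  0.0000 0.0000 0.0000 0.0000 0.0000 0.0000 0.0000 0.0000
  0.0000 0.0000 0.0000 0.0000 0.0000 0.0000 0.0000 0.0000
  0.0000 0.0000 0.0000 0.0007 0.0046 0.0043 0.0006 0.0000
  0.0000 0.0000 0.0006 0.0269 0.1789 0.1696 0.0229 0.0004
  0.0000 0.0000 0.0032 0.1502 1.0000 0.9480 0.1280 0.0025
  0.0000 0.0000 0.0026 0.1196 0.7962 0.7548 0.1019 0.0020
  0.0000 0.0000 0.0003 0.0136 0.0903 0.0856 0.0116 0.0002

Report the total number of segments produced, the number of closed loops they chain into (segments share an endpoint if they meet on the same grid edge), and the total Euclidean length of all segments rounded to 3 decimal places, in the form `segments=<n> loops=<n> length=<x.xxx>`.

cell (8,3): code 0100 → (8.460,4.000)–(9.000,3.479)
cell (8,4): code 1100 → (8.498,5.000)–(8.460,4.000)
cell (8,5): code 1000 → (9.000,5.477)–(8.498,5.000)
cell (9,3): code 0110 → (9.000,3.479)–(10.000,3.646)
cell (9,5): code 1001 → (10.000,5.303)–(9.000,5.477)
cell (10,3): code 0010 → (10.000,3.646)–(10.339,4.000)
cell (10,4): code 0011 → (10.339,4.000)–(10.296,5.000)
cell (10,5): code 0001 → (10.296,5.000)–(10.000,5.303)
total: 8 segments, chained into 1 closed loop(s), length Σ = 6.386385

segments=8 loops=1 length=6.386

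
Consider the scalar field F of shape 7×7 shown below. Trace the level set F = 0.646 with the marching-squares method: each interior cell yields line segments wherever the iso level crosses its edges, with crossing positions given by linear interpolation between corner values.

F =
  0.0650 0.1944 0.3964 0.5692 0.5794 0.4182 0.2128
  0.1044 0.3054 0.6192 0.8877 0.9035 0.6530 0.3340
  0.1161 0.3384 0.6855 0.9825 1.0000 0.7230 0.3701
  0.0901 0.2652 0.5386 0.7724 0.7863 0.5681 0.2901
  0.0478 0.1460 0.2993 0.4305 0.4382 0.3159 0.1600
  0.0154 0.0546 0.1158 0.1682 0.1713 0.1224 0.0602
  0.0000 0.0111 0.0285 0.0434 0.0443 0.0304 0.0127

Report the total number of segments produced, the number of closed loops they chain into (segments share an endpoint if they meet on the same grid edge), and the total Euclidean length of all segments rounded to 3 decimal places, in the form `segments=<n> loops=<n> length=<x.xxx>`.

cell (0,2): code 0100 → (0.241,3.000)–(1.000,2.100)
cell (0,3): code 1100 → (0.205,4.000)–(0.241,3.000)
cell (0,4): code 1100 → (0.970,5.000)–(0.205,4.000)
cell (0,5): code 1000 → (1.000,5.022)–(0.970,5.000)
cell (1,1): code 0100 → (1.404,2.000)–(2.000,1.886)
cell (1,2): code 1110 → (1.000,2.100)–(1.404,2.000)
cell (1,5): code 1001 → (2.000,5.218)–(1.000,5.022)
cell (2,1): code 0010 → (2.000,1.886)–(2.269,2.000)
cell (2,2): code 0111 → (2.269,2.000)–(3.000,2.459)
cell (2,4): code 1011 → (3.000,4.643)–(2.497,5.000)
cell (2,5): code 0001 → (2.497,5.000)–(2.000,5.218)
cell (3,2): code 0010 → (3.000,2.459)–(3.370,3.000)
cell (3,3): code 0011 → (3.370,3.000)–(3.403,4.000)
cell (3,4): code 0001 → (3.403,4.000)–(3.000,4.643)
total: 14 segments, chained into 1 closed loop(s), length Σ = 10.245305

segments=14 loops=1 length=10.245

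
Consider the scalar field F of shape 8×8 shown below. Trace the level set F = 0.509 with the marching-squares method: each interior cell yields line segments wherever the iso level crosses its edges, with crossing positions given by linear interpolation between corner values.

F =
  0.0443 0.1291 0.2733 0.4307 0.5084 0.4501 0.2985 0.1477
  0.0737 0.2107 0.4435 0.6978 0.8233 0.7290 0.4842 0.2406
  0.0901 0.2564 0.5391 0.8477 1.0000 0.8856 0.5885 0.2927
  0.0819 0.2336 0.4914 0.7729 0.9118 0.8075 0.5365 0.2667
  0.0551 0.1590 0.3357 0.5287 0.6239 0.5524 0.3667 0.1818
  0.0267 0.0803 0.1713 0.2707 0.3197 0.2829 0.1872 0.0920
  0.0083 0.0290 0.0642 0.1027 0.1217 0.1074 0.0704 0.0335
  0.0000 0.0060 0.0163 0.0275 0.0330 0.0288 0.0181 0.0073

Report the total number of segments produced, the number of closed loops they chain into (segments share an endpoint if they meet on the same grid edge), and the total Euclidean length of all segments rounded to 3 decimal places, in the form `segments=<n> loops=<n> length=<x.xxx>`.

segments=18 loops=1 length=13.552

cell (0,2): code 0100 → (0.293,3.000)–(1.000,2.258)
cell (0,3): code 1100 → (0.002,4.000)–(0.293,3.000)
cell (0,4): code 1100 → (0.211,5.000)–(0.002,4.000)
cell (0,5): code 1000 → (1.000,5.899)–(0.211,5.000)
cell (1,1): code 0100 → (1.685,2.000)–(2.000,1.894)
cell (1,2): code 1110 → (1.000,2.258)–(1.685,2.000)
cell (1,5): code 1101 → (1.238,6.000)–(1.000,5.899)
cell (1,6): code 1000 → (2.000,6.269)–(1.238,6.000)
cell (2,1): code 0010 → (2.000,1.894)–(2.631,2.000)
cell (2,2): code 0111 → (2.631,2.000)–(3.000,2.063)
cell (2,6): code 1001 → (3.000,6.102)–(2.000,6.269)
cell (3,2): code 0110 → (3.000,2.063)–(4.000,2.898)
cell (3,5): code 1011 → (4.000,5.234)–(3.162,6.000)
cell (3,6): code 0001 → (3.162,6.000)–(3.000,6.102)
cell (4,2): code 0010 → (4.000,2.898)–(4.076,3.000)
cell (4,3): code 0011 → (4.076,3.000)–(4.378,4.000)
cell (4,4): code 0011 → (4.378,4.000)–(4.161,5.000)
cell (4,5): code 0001 → (4.161,5.000)–(4.000,5.234)
total: 18 segments, chained into 1 closed loop(s), length Σ = 13.551985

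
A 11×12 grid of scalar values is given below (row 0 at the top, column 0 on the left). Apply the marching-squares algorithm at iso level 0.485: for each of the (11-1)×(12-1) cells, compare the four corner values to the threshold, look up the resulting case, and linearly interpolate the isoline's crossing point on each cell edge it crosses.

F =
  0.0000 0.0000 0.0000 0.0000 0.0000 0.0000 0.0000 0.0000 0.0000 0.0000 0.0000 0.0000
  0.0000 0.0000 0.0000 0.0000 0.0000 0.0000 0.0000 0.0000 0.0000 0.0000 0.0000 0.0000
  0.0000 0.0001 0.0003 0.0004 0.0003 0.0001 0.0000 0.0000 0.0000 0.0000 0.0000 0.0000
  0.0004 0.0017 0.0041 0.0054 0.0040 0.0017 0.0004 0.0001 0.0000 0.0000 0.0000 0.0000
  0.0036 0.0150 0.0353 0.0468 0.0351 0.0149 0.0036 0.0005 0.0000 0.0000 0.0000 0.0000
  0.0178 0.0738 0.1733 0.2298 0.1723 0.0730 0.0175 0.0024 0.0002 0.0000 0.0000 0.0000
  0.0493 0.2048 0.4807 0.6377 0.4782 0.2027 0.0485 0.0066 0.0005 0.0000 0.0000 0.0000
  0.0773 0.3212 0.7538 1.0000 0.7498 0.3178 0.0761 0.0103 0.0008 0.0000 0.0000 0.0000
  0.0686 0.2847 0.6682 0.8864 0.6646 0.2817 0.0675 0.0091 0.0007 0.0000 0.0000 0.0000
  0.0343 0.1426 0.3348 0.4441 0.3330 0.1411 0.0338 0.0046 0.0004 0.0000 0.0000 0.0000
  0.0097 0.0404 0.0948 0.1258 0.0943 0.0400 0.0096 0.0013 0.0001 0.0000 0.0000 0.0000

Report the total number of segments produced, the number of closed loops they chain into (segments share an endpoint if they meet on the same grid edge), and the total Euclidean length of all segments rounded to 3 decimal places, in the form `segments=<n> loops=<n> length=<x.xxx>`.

cell (5,2): code 0100 → (5.626,3.000)–(6.000,2.027)
cell (5,3): code 1000 → (6.000,3.957)–(5.626,3.000)
cell (6,1): code 0100 → (6.016,2.000)–(7.000,1.379)
cell (6,2): code 1110 → (6.000,2.027)–(6.016,2.000)
cell (6,3): code 1101 → (6.025,4.000)–(6.000,3.957)
cell (6,4): code 1000 → (7.000,4.613)–(6.025,4.000)
cell (7,1): code 0110 → (7.000,1.379)–(8.000,1.522)
cell (7,4): code 1001 → (8.000,4.469)–(7.000,4.613)
cell (8,1): code 0010 → (8.000,1.522)–(8.549,2.000)
cell (8,2): code 0011 → (8.549,2.000)–(8.908,3.000)
cell (8,3): code 0011 → (8.908,3.000)–(8.542,4.000)
cell (8,4): code 0001 → (8.542,4.000)–(8.000,4.469)
total: 12 segments, chained into 1 closed loop(s), length Σ = 10.058950

segments=12 loops=1 length=10.059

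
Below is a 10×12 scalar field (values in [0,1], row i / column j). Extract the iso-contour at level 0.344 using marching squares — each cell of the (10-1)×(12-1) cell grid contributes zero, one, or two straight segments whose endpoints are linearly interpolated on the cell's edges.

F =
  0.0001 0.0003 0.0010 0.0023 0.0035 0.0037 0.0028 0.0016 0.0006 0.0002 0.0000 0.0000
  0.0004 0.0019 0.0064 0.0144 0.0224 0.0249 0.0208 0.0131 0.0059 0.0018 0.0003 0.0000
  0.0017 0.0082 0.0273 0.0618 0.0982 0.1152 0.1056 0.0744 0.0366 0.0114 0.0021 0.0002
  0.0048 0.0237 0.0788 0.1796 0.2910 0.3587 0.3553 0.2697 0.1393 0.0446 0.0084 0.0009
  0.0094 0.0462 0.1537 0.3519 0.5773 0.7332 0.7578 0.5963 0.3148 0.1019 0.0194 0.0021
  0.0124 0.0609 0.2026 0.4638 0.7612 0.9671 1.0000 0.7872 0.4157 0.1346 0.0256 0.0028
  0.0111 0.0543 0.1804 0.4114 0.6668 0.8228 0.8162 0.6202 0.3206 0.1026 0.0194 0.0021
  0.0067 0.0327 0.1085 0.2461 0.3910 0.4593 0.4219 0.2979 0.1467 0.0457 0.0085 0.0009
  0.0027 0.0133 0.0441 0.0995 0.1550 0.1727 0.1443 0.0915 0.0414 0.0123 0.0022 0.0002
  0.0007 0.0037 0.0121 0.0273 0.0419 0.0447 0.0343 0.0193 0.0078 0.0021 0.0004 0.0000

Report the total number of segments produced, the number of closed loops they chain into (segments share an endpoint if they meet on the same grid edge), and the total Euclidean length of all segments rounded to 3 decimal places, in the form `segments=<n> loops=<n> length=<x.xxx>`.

segments=22 loops=1 length=15.940

cell (2,4): code 0100 → (2.940,5.000)–(3.000,4.783)
cell (2,5): code 1100 → (2.955,6.000)–(2.940,5.000)
cell (2,6): code 1000 → (3.000,6.132)–(2.955,6.000)
cell (3,2): code 0100 → (3.954,3.000)–(4.000,2.960)
cell (3,3): code 1100 → (3.185,4.000)–(3.954,3.000)
cell (3,4): code 1110 → (3.000,4.783)–(3.185,4.000)
cell (3,6): code 1101 → (3.227,7.000)–(3.000,6.132)
cell (3,7): code 1000 → (4.000,7.896)–(3.227,7.000)
cell (4,2): code 0110 → (4.000,2.960)–(5.000,2.541)
cell (4,7): code 1101 → (4.289,8.000)–(4.000,7.896)
cell (4,8): code 1000 → (5.000,8.255)–(4.289,8.000)
cell (5,2): code 0110 → (5.000,2.541)–(6.000,2.708)
cell (5,7): code 1011 → (6.000,7.922)–(5.754,8.000)
cell (5,8): code 0001 → (5.754,8.000)–(5.000,8.255)
cell (6,2): code 0010 → (6.000,2.708)–(6.408,3.000)
cell (6,3): code 0111 → (6.408,3.000)–(7.000,3.676)
cell (6,6): code 1011 → (7.000,6.628)–(6.857,7.000)
cell (6,7): code 0001 → (6.857,7.000)–(6.000,7.922)
cell (7,3): code 0010 → (7.000,3.676)–(7.199,4.000)
cell (7,4): code 0011 → (7.199,4.000)–(7.402,5.000)
cell (7,5): code 0011 → (7.402,5.000)–(7.281,6.000)
cell (7,6): code 0001 → (7.281,6.000)–(7.000,6.628)
total: 22 segments, chained into 1 closed loop(s), length Σ = 15.940140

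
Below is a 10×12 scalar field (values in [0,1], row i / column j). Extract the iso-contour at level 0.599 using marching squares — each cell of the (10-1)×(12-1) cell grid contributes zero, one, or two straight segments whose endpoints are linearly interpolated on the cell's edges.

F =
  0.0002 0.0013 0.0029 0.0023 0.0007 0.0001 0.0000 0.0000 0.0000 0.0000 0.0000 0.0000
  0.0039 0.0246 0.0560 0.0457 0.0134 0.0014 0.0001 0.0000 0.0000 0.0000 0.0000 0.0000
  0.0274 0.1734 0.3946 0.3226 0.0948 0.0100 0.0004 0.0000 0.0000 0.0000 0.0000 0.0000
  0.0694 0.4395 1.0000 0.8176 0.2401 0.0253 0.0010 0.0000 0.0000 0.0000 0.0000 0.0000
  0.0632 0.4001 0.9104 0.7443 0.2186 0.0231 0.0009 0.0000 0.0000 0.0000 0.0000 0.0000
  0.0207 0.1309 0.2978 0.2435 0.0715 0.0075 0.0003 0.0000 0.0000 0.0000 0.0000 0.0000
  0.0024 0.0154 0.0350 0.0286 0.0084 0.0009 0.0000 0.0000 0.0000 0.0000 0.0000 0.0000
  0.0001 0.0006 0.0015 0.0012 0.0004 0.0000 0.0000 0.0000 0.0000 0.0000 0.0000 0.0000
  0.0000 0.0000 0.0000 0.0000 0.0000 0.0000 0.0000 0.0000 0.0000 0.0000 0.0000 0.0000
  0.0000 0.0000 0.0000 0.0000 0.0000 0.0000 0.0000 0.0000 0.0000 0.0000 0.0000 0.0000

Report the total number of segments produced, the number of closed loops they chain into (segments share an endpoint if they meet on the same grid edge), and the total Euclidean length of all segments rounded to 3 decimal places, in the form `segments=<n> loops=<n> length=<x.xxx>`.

cell (2,1): code 0100 → (2.338,2.000)–(3.000,1.285)
cell (2,2): code 1100 → (2.558,3.000)–(2.338,2.000)
cell (2,3): code 1000 → (3.000,3.379)–(2.558,3.000)
cell (3,1): code 0110 → (3.000,1.285)–(4.000,1.390)
cell (3,3): code 1001 → (4.000,3.276)–(3.000,3.379)
cell (4,1): code 0010 → (4.000,1.390)–(4.508,2.000)
cell (4,2): code 0011 → (4.508,2.000)–(4.290,3.000)
cell (4,3): code 0001 → (4.290,3.000)–(4.000,3.276)
total: 8 segments, chained into 1 closed loop(s), length Σ = 6.809872

segments=8 loops=1 length=6.810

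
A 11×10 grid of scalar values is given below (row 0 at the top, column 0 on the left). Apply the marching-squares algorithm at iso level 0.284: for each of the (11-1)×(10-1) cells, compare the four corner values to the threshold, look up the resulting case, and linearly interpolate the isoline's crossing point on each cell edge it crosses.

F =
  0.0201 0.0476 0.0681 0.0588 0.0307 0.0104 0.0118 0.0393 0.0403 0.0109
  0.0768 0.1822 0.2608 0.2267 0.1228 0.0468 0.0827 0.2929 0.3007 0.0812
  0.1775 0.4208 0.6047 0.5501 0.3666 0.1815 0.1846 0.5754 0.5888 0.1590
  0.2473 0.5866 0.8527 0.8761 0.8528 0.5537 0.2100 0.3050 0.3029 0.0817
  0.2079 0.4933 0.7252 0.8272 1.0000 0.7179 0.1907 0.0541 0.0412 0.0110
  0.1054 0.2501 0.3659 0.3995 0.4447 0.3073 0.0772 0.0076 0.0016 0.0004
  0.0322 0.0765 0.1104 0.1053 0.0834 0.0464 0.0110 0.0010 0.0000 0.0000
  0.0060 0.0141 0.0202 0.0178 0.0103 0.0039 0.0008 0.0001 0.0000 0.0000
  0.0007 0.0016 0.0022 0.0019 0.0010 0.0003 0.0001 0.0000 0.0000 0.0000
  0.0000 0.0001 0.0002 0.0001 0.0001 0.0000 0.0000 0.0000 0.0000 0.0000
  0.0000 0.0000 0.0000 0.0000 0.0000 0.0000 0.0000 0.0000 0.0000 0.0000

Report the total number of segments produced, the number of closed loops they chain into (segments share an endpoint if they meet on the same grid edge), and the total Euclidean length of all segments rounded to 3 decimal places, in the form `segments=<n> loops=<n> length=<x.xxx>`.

cell (0,6): code 0100 → (0.965,7.000)–(1.000,6.958)
cell (0,7): code 1100 → (0.936,8.000)–(0.965,7.000)
cell (0,8): code 1000 → (1.000,8.076)–(0.936,8.000)
cell (1,0): code 0100 → (1.427,1.000)–(2.000,0.438)
cell (1,1): code 1100 → (1.067,2.000)–(1.427,1.000)
cell (1,2): code 1100 → (1.177,3.000)–(1.067,2.000)
cell (1,3): code 1100 → (1.661,4.000)–(1.177,3.000)
cell (1,4): code 1000 → (2.000,4.446)–(1.661,4.000)
cell (1,6): code 0110 → (1.000,6.958)–(2.000,6.254)
cell (1,8): code 1001 → (2.000,8.709)–(1.000,8.076)
cell (2,0): code 0110 → (2.000,0.438)–(3.000,0.108)
cell (2,4): code 1101 → (2.275,5.000)–(2.000,4.446)
cell (2,5): code 1000 → (3.000,5.785)–(2.275,5.000)
cell (2,6): code 0110 → (2.000,6.254)–(3.000,6.779)
cell (2,8): code 1001 → (3.000,8.085)–(2.000,8.709)
cell (3,0): code 0110 → (3.000,0.108)–(4.000,0.267)
cell (3,5): code 1001 → (4.000,5.823)–(3.000,5.785)
cell (3,6): code 0010 → (3.000,6.779)–(3.084,7.000)
cell (3,7): code 0011 → (3.084,7.000)–(3.072,8.000)
cell (3,8): code 0001 → (3.072,8.000)–(3.000,8.085)
cell (4,0): code 0010 → (4.000,0.267)–(4.861,1.000)
cell (4,1): code 0111 → (4.861,1.000)–(5.000,1.293)
cell (4,5): code 1001 → (5.000,5.101)–(4.000,5.823)
cell (5,1): code 0010 → (5.000,1.293)–(5.321,2.000)
cell (5,2): code 0011 → (5.321,2.000)–(5.393,3.000)
cell (5,3): code 0011 → (5.393,3.000)–(5.445,4.000)
cell (5,4): code 0011 → (5.445,4.000)–(5.089,5.000)
cell (5,5): code 0001 → (5.089,5.000)–(5.000,5.101)
total: 28 segments, chained into 2 closed loop(s), length Σ = 23.177650

segments=28 loops=2 length=23.178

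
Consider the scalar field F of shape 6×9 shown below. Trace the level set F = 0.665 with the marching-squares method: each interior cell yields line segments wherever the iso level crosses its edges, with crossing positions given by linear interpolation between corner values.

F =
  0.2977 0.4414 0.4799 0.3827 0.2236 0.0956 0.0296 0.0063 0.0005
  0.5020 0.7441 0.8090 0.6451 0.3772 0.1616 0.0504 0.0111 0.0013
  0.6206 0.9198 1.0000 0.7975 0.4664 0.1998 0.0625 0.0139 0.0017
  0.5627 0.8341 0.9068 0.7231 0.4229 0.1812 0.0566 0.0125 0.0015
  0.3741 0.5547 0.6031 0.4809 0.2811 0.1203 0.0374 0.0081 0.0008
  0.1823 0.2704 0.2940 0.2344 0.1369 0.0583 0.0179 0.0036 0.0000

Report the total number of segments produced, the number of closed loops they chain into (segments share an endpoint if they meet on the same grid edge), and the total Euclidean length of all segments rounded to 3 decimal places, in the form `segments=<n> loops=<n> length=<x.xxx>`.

cell (0,0): code 0100 → (0.739,1.000)–(1.000,0.673)
cell (0,1): code 1100 → (0.562,2.000)–(0.739,1.000)
cell (0,2): code 1000 → (1.000,2.879)–(0.562,2.000)
cell (1,0): code 0110 → (1.000,0.673)–(2.000,0.148)
cell (1,2): code 1101 → (1.131,3.000)–(1.000,2.879)
cell (1,3): code 1000 → (2.000,3.400)–(1.131,3.000)
cell (2,0): code 0110 → (2.000,0.148)–(3.000,0.377)
cell (2,3): code 1001 → (3.000,3.194)–(2.000,3.400)
cell (3,0): code 0010 → (3.000,0.377)–(3.605,1.000)
cell (3,1): code 0011 → (3.605,1.000)–(3.796,2.000)
cell (3,2): code 0011 → (3.796,2.000)–(3.240,3.000)
cell (3,3): code 0001 → (3.240,3.000)–(3.000,3.194)
total: 12 segments, chained into 1 closed loop(s), length Σ = 10.066224

segments=12 loops=1 length=10.066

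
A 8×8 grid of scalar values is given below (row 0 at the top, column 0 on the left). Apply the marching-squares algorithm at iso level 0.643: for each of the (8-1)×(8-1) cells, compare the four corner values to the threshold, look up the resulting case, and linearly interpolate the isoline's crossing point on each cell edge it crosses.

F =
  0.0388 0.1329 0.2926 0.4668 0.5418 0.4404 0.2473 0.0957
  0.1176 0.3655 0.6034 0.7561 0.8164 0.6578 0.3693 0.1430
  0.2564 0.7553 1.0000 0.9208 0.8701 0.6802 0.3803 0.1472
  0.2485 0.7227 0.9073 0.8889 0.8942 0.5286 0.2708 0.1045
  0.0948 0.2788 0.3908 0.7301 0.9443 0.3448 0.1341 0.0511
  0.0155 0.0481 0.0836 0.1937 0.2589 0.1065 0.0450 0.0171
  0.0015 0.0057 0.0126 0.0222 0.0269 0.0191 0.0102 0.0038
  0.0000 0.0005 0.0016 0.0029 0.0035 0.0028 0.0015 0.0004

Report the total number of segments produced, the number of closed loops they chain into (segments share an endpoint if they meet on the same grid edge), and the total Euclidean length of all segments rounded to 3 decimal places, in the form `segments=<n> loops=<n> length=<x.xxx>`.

segments=18 loops=1 length=13.226

cell (0,2): code 0100 → (0.609,3.000)–(1.000,2.259)
cell (0,3): code 1100 → (0.369,4.000)–(0.609,3.000)
cell (0,4): code 1100 → (0.932,5.000)–(0.369,4.000)
cell (0,5): code 1000 → (1.000,5.051)–(0.932,5.000)
cell (1,0): code 0100 → (1.712,1.000)–(2.000,0.775)
cell (1,1): code 1100 → (1.100,2.000)–(1.712,1.000)
cell (1,2): code 1110 → (1.000,2.259)–(1.100,2.000)
cell (1,5): code 1001 → (2.000,5.124)–(1.000,5.051)
cell (2,0): code 0110 → (2.000,0.775)–(3.000,0.832)
cell (2,4): code 1011 → (3.000,4.687)–(2.245,5.000)
cell (2,5): code 0001 → (2.245,5.000)–(2.000,5.124)
cell (3,0): code 0010 → (3.000,0.832)–(3.180,1.000)
cell (3,1): code 0011 → (3.180,1.000)–(3.512,2.000)
cell (3,2): code 0111 → (3.512,2.000)–(4.000,2.743)
cell (3,4): code 1001 → (4.000,4.503)–(3.000,4.687)
cell (4,2): code 0010 → (4.000,2.743)–(4.162,3.000)
cell (4,3): code 0011 → (4.162,3.000)–(4.440,4.000)
cell (4,4): code 0001 → (4.440,4.000)–(4.000,4.503)
total: 18 segments, chained into 1 closed loop(s), length Σ = 13.226176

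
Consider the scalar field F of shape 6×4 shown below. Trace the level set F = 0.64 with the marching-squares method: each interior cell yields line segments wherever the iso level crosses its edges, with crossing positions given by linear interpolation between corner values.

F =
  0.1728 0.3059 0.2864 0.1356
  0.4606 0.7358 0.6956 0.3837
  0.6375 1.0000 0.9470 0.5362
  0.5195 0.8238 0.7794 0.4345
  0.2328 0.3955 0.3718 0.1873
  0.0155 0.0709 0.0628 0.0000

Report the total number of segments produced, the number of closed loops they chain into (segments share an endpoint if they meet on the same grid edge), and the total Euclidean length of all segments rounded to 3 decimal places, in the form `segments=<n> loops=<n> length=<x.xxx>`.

cell (0,0): code 0100 → (0.777,1.000)–(1.000,0.652)
cell (0,1): code 1100 → (0.864,2.000)–(0.777,1.000)
cell (0,2): code 1000 → (1.000,2.178)–(0.864,2.000)
cell (1,0): code 0110 → (1.000,0.652)–(2.000,0.007)
cell (1,2): code 1001 → (2.000,2.747)–(1.000,2.178)
cell (2,0): code 0110 → (2.000,0.007)–(3.000,0.396)
cell (2,2): code 1001 → (3.000,2.404)–(2.000,2.747)
cell (3,0): code 0010 → (3.000,0.396)–(3.429,1.000)
cell (3,1): code 0011 → (3.429,1.000)–(3.342,2.000)
cell (3,2): code 0001 → (3.342,2.000)–(3.000,2.404)
total: 10 segments, chained into 1 closed loop(s), length Σ = 8.386235

segments=10 loops=1 length=8.386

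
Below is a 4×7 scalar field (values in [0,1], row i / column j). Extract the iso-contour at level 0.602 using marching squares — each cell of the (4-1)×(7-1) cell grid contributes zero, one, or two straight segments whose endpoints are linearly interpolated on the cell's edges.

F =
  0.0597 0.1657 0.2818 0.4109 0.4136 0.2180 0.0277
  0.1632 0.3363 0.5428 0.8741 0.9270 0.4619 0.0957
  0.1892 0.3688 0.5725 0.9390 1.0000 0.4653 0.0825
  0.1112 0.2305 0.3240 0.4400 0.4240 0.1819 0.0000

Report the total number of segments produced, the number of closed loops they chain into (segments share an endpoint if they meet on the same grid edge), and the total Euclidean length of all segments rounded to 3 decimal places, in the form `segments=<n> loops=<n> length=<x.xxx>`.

cell (0,2): code 0100 → (0.413,3.000)–(1.000,2.179)
cell (0,3): code 1100 → (0.367,4.000)–(0.413,3.000)
cell (0,4): code 1000 → (1.000,4.699)–(0.367,4.000)
cell (1,2): code 0110 → (1.000,2.179)–(2.000,2.080)
cell (1,4): code 1001 → (2.000,4.744)–(1.000,4.699)
cell (2,2): code 0010 → (2.000,2.080)–(2.675,3.000)
cell (2,3): code 0011 → (2.675,3.000)–(2.691,4.000)
cell (2,4): code 0001 → (2.691,4.000)–(2.000,4.744)
total: 8 segments, chained into 1 closed loop(s), length Σ = 8.116151

segments=8 loops=1 length=8.116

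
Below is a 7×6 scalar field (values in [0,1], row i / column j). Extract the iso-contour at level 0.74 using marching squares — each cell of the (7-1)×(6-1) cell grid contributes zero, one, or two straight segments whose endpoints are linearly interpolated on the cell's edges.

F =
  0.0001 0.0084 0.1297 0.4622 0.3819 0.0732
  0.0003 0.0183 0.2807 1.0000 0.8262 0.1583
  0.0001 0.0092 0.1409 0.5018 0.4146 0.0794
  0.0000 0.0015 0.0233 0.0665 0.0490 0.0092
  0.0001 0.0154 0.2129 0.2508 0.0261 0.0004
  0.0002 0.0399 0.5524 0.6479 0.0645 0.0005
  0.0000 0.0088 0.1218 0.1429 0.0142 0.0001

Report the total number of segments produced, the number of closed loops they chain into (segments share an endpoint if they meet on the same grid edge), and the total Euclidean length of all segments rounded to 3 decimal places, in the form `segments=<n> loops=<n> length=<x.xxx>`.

cell (0,2): code 0100 → (0.517,3.000)–(1.000,2.639)
cell (0,3): code 1100 → (0.806,4.000)–(0.517,3.000)
cell (0,4): code 1000 → (1.000,4.129)–(0.806,4.000)
cell (1,2): code 0010 → (1.000,2.639)–(1.522,3.000)
cell (1,3): code 0011 → (1.522,3.000)–(1.209,4.000)
cell (1,4): code 0001 → (1.209,4.000)–(1.000,4.129)
total: 6 segments, chained into 1 closed loop(s), length Σ = 3.806213

segments=6 loops=1 length=3.806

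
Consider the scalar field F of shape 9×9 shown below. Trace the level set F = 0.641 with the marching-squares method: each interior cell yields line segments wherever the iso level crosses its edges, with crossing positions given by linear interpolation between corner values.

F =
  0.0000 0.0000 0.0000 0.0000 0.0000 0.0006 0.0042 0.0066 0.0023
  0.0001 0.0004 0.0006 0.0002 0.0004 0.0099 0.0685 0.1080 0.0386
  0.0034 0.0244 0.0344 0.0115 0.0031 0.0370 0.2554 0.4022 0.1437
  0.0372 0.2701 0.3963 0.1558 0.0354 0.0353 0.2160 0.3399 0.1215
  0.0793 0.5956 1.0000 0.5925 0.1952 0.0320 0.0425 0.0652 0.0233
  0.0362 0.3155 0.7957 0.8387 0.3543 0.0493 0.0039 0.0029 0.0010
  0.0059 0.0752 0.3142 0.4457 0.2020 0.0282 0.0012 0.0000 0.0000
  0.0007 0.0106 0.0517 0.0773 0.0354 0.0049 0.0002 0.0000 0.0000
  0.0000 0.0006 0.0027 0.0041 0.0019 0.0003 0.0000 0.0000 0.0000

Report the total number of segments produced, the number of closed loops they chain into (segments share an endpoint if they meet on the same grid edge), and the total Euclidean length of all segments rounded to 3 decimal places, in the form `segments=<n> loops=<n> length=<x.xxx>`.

segments=8 loops=1 length=6.530

cell (3,1): code 0100 → (3.405,2.000)–(4.000,1.112)
cell (3,2): code 1000 → (4.000,2.881)–(3.405,2.000)
cell (4,1): code 0110 → (4.000,1.112)–(5.000,1.678)
cell (4,2): code 1101 → (4.197,3.000)–(4.000,2.881)
cell (4,3): code 1000 → (5.000,3.408)–(4.197,3.000)
cell (5,1): code 0010 → (5.000,1.678)–(5.321,2.000)
cell (5,2): code 0011 → (5.321,2.000)–(5.503,3.000)
cell (5,3): code 0001 → (5.503,3.000)–(5.000,3.408)
total: 8 segments, chained into 1 closed loop(s), length Σ = 6.530356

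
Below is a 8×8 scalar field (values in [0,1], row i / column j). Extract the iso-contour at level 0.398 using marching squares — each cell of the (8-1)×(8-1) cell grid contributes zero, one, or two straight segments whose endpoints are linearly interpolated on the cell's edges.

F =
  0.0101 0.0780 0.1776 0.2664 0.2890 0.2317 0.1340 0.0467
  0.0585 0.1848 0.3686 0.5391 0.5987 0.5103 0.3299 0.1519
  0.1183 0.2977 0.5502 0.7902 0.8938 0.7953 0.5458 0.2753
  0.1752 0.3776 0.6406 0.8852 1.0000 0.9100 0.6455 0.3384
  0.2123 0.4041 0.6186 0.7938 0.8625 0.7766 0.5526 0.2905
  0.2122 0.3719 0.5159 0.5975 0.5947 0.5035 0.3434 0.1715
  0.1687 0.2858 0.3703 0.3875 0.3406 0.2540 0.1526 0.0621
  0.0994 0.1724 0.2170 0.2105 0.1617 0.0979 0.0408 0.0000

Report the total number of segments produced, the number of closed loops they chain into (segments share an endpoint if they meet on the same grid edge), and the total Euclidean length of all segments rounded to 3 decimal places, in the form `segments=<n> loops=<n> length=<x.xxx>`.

cell (0,2): code 0100 → (0.483,3.000)–(1.000,2.172)
cell (0,3): code 1100 → (0.352,4.000)–(0.483,3.000)
cell (0,4): code 1100 → (0.597,5.000)–(0.352,4.000)
cell (0,5): code 1000 → (1.000,5.623)–(0.597,5.000)
cell (1,1): code 0100 → (1.162,2.000)–(2.000,1.397)
cell (1,2): code 1110 → (1.000,2.172)–(1.162,2.000)
cell (1,5): code 1101 → (1.315,6.000)–(1.000,5.623)
cell (1,6): code 1000 → (2.000,6.546)–(1.315,6.000)
cell (2,1): code 0110 → (2.000,1.397)–(3.000,1.078)
cell (2,6): code 1001 → (3.000,6.806)–(2.000,6.546)
cell (3,0): code 0100 → (3.770,1.000)–(4.000,0.968)
cell (3,1): code 1110 → (3.000,1.078)–(3.770,1.000)
cell (3,6): code 1001 → (4.000,6.590)–(3.000,6.806)
cell (4,0): code 0010 → (4.000,0.968)–(4.189,1.000)
cell (4,1): code 0111 → (4.189,1.000)–(5.000,1.181)
cell (4,5): code 1011 → (5.000,5.659)–(4.739,6.000)
cell (4,6): code 0001 → (4.739,6.000)–(4.000,6.590)
cell (5,1): code 0010 → (5.000,1.181)–(5.810,2.000)
cell (5,2): code 0011 → (5.810,2.000)–(5.950,3.000)
cell (5,3): code 0011 → (5.950,3.000)–(5.774,4.000)
cell (5,4): code 0011 → (5.774,4.000)–(5.423,5.000)
cell (5,5): code 0001 → (5.423,5.000)–(5.000,5.659)
total: 22 segments, chained into 1 closed loop(s), length Σ = 17.921726

segments=22 loops=1 length=17.922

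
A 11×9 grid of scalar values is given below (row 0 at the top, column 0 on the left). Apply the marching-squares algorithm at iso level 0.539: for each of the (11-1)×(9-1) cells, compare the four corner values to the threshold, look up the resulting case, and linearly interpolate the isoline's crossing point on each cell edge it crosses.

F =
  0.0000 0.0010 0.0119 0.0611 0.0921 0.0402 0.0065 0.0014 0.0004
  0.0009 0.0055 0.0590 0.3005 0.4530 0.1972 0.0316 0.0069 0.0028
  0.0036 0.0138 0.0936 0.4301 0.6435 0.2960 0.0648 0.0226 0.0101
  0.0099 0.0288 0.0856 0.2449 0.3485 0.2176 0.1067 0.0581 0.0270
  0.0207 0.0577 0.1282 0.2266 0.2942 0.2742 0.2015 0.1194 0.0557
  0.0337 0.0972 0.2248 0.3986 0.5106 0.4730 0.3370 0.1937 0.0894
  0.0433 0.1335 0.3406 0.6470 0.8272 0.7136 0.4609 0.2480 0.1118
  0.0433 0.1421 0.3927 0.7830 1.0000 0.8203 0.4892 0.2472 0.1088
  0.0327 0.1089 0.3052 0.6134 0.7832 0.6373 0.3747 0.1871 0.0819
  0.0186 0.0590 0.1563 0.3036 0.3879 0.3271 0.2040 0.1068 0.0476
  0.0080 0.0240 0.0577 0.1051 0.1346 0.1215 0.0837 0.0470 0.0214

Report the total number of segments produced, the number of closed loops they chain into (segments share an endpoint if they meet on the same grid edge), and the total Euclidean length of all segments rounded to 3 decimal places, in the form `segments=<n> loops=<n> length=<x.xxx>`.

segments=16 loops=2 length=13.287

cell (1,3): code 0100 → (1.451,4.000)–(2.000,3.510)
cell (1,4): code 1000 → (2.000,4.301)–(1.451,4.000)
cell (2,3): code 0010 → (2.000,3.510)–(2.354,4.000)
cell (2,4): code 0001 → (2.354,4.000)–(2.000,4.301)
cell (5,2): code 0100 → (5.565,3.000)–(6.000,2.648)
cell (5,3): code 1100 → (5.090,4.000)–(5.565,3.000)
cell (5,4): code 1100 → (5.274,5.000)–(5.090,4.000)
cell (5,5): code 1000 → (6.000,5.691)–(5.274,5.000)
cell (6,2): code 0110 → (6.000,2.648)–(7.000,2.375)
cell (6,5): code 1001 → (7.000,5.850)–(6.000,5.691)
cell (7,2): code 0110 → (7.000,2.375)–(8.000,2.759)
cell (7,5): code 1001 → (8.000,5.374)–(7.000,5.850)
cell (8,2): code 0010 → (8.000,2.759)–(8.240,3.000)
cell (8,3): code 0011 → (8.240,3.000)–(8.618,4.000)
cell (8,4): code 0011 → (8.618,4.000)–(8.317,5.000)
cell (8,5): code 0001 → (8.317,5.000)–(8.000,5.374)
total: 16 segments, chained into 2 closed loop(s), length Σ = 13.287358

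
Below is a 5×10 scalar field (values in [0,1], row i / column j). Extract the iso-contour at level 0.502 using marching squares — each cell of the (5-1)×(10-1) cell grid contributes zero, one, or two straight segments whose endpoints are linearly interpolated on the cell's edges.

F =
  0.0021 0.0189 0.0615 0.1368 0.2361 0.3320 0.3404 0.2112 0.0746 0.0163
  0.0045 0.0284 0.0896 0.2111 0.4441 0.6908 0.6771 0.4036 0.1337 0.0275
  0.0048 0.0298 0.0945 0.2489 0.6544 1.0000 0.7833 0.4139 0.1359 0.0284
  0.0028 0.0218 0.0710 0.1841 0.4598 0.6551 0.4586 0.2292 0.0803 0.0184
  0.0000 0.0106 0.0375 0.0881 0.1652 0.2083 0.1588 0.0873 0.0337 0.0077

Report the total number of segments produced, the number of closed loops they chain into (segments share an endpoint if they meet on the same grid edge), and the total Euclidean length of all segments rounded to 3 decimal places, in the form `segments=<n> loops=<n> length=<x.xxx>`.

segments=12 loops=1 length=9.232

cell (0,4): code 0100 → (0.474,5.000)–(1.000,4.235)
cell (0,5): code 1100 → (0.480,6.000)–(0.474,5.000)
cell (0,6): code 1000 → (1.000,6.640)–(0.480,6.000)
cell (1,3): code 0100 → (1.275,4.000)–(2.000,3.624)
cell (1,4): code 1110 → (1.000,4.235)–(1.275,4.000)
cell (1,6): code 1001 → (2.000,6.762)–(1.000,6.640)
cell (2,3): code 0010 → (2.000,3.624)–(2.783,4.000)
cell (2,4): code 0111 → (2.783,4.000)–(3.000,4.216)
cell (2,5): code 1011 → (3.000,5.779)–(2.866,6.000)
cell (2,6): code 0001 → (2.866,6.000)–(2.000,6.762)
cell (3,4): code 0010 → (3.000,4.216)–(3.343,5.000)
cell (3,5): code 0001 → (3.343,5.000)–(3.000,5.779)
total: 12 segments, chained into 1 closed loop(s), length Σ = 9.232123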